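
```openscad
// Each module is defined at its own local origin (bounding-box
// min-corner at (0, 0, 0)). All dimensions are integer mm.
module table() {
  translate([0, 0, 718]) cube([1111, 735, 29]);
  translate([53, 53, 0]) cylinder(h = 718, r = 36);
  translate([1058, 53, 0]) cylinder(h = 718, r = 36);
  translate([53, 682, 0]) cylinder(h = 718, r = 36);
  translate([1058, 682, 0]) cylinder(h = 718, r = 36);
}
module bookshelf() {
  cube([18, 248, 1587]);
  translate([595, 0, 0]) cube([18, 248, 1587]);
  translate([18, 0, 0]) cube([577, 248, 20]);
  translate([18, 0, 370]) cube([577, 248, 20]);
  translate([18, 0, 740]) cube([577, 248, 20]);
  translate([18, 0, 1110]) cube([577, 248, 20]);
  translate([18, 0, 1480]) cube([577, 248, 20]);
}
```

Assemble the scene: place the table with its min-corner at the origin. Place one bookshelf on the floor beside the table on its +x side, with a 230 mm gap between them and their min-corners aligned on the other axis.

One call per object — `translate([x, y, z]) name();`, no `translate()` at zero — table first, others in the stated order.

table();
translate([1341, 0, 0]) bookshelf();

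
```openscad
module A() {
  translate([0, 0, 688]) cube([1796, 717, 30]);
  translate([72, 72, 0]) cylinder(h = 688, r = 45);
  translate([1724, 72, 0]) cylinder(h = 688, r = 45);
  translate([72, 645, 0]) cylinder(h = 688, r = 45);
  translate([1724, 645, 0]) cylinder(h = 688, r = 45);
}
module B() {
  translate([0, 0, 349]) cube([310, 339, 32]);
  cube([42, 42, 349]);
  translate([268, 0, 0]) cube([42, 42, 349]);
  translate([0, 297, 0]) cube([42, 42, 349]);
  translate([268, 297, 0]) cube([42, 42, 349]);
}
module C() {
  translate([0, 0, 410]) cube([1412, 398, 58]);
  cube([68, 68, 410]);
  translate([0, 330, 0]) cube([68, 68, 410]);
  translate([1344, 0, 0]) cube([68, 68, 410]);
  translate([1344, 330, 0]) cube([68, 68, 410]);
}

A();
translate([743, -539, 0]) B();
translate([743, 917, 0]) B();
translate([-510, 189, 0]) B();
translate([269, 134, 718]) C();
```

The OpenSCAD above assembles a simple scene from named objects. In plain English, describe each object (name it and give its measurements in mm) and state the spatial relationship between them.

A is a table: top 1796 mm (x) × 717 mm (y), 30 mm thick, upper face at z = 718 mm, on four round legs of 90 mm diameter, each leg's bounding box inset 27 mm from the nearest pair of top edges, running from z = 0 to the bottom of the top.

B is a four-legged stool. The seat is a 310×339×32 mm slab whose top surface is at z = 381 mm; four square legs, each 42×42 mm in cross-section, run from the floor (z = 0) to the underside of the seat, each flush with a corner of the seat.

C is a long wooden bench with a 1412 mm (x) × 398 mm (y) seat, 58 mm thick, its top surface 468 mm above the floor. Four 68 mm square legs at the seat corners, flush with the edges, run from z = 0 to the seat underside.

Three stools sit around the table at the −y, +y, −x sides. The bench is on top of the table.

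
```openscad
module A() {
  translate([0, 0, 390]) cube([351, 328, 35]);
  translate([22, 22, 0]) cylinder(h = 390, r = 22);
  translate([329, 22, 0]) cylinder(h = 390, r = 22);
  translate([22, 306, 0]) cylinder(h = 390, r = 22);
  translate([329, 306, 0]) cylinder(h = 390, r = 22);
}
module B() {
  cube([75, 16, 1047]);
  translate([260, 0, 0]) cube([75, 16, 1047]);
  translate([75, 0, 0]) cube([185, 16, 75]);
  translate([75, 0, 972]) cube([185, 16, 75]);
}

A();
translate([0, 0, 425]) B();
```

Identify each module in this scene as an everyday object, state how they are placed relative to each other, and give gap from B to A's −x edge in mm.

The picture frame's min-x is at 0; the stool's min-x is 0; gap = 0 mm.

A is a stool. B is a picture frame. The picture frame is on top of the stool. The gap from the picture frame to the stool's −x edge is 0 mm.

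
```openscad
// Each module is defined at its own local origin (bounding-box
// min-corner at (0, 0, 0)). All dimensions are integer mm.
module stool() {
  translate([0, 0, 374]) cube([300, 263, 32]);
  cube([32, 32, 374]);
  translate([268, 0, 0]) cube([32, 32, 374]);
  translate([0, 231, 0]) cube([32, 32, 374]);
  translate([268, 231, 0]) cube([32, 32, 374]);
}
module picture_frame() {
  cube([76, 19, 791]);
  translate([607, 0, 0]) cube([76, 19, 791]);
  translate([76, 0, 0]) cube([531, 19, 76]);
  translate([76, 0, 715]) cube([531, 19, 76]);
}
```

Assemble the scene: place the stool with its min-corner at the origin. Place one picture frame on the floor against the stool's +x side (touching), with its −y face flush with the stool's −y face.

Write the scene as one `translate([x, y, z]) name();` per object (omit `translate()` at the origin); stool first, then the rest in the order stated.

stool();
translate([300, 0, 0]) picture_frame();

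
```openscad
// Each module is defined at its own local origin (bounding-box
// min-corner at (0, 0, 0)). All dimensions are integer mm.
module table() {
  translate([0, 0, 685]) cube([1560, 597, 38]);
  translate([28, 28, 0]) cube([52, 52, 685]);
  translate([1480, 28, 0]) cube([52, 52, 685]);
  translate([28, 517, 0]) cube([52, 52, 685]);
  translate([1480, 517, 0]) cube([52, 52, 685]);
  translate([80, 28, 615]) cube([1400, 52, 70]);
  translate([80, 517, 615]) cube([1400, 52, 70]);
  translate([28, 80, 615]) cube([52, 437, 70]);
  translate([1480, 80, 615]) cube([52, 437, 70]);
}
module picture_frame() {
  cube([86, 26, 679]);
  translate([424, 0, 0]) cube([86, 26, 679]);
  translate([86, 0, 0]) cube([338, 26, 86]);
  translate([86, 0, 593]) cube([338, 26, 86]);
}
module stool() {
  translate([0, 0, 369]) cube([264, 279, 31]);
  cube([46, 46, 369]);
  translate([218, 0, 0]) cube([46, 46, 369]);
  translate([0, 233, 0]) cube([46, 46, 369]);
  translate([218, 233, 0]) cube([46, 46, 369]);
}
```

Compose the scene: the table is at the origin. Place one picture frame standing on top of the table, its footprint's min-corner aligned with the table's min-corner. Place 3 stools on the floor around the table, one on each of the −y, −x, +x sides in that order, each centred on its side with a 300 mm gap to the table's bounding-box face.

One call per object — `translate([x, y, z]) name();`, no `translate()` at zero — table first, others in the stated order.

table();
translate([0, 0, 723]) picture_frame();
translate([648, -579, 0]) stool();
translate([-564, 159, 0]) stool();
translate([1860, 159, 0]) stool();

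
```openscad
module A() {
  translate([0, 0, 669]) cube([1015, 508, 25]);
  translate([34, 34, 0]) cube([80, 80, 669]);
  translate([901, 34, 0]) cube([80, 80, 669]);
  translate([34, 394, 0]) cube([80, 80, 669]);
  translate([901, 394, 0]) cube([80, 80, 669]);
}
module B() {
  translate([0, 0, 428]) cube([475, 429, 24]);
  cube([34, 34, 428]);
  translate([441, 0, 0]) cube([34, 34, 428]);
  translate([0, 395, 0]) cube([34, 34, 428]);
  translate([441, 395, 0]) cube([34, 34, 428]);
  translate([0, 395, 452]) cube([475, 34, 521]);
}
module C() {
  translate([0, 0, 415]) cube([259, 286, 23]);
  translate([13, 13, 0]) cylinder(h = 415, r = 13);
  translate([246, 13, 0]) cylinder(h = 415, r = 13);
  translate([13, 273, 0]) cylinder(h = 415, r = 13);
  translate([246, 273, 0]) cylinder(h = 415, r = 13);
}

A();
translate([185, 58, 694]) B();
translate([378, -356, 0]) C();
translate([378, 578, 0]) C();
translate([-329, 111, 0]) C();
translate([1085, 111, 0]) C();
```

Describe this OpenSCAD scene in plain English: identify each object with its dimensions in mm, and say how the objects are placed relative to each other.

A is a rectangular dining table. The top is 1015×508×25 mm with its upper surface at z = 694 mm. It stands on four 80×80 mm square legs, each inset 34 mm from the nearest pair of top edges, running from the floor to the underside of the top.

B is a chair. The seat is a 475×429×24 mm slab with its top at z = 452 mm, on four 34×34 mm corner legs (flush with the seat edges, standing on z = 0). A flat backrest 34 mm thick, 521 mm tall, spans the full seat width and rises from the seat top along its +y edge, rear face flush with the rear of the seat.

C is a four-legged stool. The seat is a 259×286×23 mm slab whose top surface is at z = 438 mm; four round legs, each 26 mm in diameter, run from the floor (z = 0) to the underside of the seat, each leg's axis is inset half a diameter from the nearest pair of seat edges (so the leg's bounding box is flush with the corner).

The chair is on top of the table. Four stools sit around the table at the −y, +y, −x, +x sides.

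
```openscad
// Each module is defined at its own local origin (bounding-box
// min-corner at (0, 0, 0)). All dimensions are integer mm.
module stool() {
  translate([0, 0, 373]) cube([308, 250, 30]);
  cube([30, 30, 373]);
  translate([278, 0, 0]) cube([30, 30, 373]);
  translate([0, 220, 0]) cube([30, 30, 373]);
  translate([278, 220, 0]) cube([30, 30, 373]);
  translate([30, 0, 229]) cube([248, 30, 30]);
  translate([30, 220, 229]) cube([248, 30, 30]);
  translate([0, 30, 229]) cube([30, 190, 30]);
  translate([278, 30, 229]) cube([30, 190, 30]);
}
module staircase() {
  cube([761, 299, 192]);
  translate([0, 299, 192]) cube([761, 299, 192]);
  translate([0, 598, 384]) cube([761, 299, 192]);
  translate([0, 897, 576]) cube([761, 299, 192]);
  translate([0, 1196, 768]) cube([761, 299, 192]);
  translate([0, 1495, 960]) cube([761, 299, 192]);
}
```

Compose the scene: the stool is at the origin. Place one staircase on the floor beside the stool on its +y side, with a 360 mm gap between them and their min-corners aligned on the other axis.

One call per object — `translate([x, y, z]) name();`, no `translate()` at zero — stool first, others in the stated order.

stool();
translate([0, 610, 0]) staircase();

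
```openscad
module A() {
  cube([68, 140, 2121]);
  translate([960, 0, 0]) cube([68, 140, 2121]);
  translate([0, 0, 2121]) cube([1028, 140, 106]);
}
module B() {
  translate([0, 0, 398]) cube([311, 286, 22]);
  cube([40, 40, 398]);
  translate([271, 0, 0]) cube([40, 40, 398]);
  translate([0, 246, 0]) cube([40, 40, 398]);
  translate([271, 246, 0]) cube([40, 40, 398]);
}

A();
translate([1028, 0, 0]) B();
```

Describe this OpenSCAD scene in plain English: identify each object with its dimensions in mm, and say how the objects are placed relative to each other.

A is a rectangular door frame: two vertical jambs of 68×140 mm section, 2121 mm tall, with a clear opening 892 mm wide between their inner faces. A header 106 mm tall and 140 mm deep lies on top of the jambs and spans the full outside width.

B is a simple wooden stool: a rectangular seat 311 mm (x) by 286 mm (y), 22 mm thick, top face at z = 420 mm, on four square legs, each 40×40 mm in cross-section. The legs rest on z = 0, each flush with a corner of the seat.

The stool is against the door frame's +x side, with their −y faces flush.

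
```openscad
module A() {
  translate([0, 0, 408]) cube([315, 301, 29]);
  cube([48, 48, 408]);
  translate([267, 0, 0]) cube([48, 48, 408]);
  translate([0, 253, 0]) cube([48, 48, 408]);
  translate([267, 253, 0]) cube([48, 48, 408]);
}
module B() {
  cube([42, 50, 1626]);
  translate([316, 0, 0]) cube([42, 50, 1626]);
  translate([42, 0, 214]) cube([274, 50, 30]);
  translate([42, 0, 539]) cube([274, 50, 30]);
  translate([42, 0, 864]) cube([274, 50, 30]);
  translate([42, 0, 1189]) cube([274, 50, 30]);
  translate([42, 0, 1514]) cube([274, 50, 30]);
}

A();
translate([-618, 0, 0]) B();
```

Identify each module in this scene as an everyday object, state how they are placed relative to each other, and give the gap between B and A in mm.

A is a stool. B is a ladder. The ladder is on the floor beside the stool on its −x side. The gap between the ladder and the stool is 260 mm.

The ladder's nearest face is 260 mm from the stool's −x face.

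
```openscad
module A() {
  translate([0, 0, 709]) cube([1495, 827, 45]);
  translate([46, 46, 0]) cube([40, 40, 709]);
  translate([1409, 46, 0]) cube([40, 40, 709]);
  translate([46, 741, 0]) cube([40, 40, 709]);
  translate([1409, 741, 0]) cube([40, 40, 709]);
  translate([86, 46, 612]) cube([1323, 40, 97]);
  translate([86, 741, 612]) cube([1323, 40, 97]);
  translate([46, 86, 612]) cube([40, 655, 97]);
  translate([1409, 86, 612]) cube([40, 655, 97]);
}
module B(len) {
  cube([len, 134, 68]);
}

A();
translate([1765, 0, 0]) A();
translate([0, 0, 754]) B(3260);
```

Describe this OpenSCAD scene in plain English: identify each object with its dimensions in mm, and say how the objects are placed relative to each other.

A is a table with a 1495×827 mm rectangular top, 45 mm thick, top surface at z = 754 mm, supported by four 40×40 mm square legs, each inset 46 mm from the nearest pair of top edges, running from the floor. Four apron rails, 40 mm thick and 97 mm tall, run between adjacent legs with their top edges flush with the underside of the top and their outer faces flush with the legs' outer faces.

B is a rectangular beam 3260 mm long (x), 134 mm deep (y), 68 mm thick (z).

The beam spans the tops of two tables placed 270 mm apart, resting at z = 754 mm.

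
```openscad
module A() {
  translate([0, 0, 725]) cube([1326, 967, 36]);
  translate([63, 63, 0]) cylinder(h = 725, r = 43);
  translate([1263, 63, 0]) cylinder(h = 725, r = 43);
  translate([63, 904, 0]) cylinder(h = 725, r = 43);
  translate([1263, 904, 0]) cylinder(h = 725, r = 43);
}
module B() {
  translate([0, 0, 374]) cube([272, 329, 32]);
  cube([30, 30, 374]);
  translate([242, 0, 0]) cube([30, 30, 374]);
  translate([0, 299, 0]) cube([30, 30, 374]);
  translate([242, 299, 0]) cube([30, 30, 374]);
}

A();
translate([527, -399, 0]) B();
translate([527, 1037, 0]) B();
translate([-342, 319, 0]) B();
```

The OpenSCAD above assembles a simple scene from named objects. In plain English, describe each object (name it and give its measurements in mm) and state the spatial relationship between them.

A is a table: top 1326 mm (x) × 967 mm (y), 36 mm thick, upper face at z = 761 mm, on four round legs of 86 mm diameter, each leg's bounding box inset 20 mm from the nearest pair of top edges, running from z = 0 to the bottom of the top.

B is a simple wooden stool: a rectangular seat 272 mm (x) by 329 mm (y), 32 mm thick, top face at z = 406 mm, on four square legs, each 30×30 mm in cross-section. The legs rest on z = 0, each flush with a corner of the seat.

Three stools sit around the table at the −y, +y, −x sides.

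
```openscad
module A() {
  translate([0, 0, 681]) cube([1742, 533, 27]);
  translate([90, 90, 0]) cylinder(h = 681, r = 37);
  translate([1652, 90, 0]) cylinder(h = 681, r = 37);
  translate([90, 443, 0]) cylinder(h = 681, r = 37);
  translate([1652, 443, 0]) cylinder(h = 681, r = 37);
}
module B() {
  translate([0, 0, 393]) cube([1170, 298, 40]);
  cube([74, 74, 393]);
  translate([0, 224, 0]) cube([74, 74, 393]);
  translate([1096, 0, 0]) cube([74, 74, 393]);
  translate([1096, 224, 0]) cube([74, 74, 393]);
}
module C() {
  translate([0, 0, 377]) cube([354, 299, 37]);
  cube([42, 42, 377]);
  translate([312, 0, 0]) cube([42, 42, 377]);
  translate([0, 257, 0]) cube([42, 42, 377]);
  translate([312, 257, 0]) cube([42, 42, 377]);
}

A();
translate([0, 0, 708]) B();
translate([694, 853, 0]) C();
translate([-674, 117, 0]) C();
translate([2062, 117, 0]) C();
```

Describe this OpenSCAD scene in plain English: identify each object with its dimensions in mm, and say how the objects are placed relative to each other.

A is a rectangular dining table. The top is 1742×533×27 mm with its upper surface at z = 708 mm. It stands on four round legs of 74 mm diameter, each leg's bounding box inset 53 mm from the nearest pair of top edges, running from the floor to the underside of the top.

B is a long wooden bench with a 1170 mm (x) × 298 mm (y) seat, 40 mm thick, its top surface 433 mm above the floor. Four 74 mm square legs at the seat corners, flush with the edges, run from z = 0 to the seat underside.

C is a simple wooden stool: a rectangular seat 354 mm (x) by 299 mm (y), 37 mm thick, top face at z = 414 mm, on four square legs, each 42×42 mm in cross-section. The legs rest on z = 0, each flush with a corner of the seat.

The bench is on top of the table. Three stools sit around the table at the +y, −x, +x sides.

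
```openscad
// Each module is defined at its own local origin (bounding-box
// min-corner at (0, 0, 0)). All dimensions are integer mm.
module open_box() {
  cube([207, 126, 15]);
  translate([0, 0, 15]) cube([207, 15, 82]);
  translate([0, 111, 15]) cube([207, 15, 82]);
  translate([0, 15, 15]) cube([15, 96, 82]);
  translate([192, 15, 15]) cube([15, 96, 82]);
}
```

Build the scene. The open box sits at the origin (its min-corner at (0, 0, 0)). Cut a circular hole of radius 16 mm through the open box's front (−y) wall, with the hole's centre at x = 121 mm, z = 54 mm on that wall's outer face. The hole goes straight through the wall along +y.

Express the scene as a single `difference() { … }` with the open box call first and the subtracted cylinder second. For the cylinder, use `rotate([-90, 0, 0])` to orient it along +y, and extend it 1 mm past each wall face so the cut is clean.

difference() {
  open_box();
  translate([121, -1, 54]) rotate([-90, 0, 0]) cylinder(h = 17, r = 16);
}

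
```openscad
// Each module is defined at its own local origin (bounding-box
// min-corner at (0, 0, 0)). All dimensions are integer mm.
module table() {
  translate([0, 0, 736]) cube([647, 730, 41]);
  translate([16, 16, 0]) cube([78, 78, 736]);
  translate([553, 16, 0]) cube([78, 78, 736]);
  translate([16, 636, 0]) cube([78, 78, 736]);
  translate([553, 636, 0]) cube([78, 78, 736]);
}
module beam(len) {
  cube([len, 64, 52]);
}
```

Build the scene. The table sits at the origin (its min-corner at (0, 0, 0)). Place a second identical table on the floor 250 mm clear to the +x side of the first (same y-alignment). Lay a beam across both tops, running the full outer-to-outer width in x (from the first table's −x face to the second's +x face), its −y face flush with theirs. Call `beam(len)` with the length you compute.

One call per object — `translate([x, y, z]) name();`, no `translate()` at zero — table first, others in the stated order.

table();
translate([897, 0, 0]) table();
translate([0, 0, 777]) beam(1544);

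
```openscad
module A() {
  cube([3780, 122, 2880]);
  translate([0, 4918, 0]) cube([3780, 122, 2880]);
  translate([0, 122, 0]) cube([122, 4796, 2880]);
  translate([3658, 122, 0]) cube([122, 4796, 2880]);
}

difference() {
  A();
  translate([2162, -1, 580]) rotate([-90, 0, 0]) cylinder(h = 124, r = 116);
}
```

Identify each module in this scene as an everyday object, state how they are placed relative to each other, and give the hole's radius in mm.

The subtracted cylinder has r = 116 mm.

A is a house frame. The house frame has a circular hole through its front wall. The hole's radius is 116 mm.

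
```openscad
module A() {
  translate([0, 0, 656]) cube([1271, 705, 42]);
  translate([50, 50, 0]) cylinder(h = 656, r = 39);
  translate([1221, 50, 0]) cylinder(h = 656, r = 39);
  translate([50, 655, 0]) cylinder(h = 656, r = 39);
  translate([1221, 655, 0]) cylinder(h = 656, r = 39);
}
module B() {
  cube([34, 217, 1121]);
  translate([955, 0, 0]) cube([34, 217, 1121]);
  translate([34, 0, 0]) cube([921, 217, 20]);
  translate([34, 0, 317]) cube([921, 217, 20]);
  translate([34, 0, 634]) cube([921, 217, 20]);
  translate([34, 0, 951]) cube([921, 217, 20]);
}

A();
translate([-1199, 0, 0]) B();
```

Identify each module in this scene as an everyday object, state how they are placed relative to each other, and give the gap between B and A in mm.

A is a table. B is a bookshelf. The bookshelf is on the floor beside the table on its −x side. The gap between the bookshelf and the table is 210 mm.

The bookshelf's nearest face is 210 mm from the table's −x face.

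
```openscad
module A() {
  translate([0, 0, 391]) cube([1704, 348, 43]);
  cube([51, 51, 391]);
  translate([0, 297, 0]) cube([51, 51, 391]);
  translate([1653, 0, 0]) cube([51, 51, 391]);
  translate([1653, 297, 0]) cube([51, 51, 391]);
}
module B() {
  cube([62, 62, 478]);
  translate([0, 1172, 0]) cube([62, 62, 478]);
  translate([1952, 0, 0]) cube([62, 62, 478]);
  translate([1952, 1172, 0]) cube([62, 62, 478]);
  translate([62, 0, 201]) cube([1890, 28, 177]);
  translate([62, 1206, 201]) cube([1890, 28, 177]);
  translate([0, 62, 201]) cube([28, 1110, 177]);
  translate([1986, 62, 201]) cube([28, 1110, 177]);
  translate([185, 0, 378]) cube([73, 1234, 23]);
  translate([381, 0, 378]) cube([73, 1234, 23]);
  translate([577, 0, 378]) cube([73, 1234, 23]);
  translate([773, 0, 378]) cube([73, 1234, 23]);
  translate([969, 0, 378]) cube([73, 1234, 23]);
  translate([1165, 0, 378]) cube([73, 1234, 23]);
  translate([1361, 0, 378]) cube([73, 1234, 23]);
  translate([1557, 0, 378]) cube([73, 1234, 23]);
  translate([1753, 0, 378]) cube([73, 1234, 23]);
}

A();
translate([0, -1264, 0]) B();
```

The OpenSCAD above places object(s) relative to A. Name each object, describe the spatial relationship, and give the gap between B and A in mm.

The bed frame's nearest face is 30 mm from the bench's −y face.

A is a bench. B is a bed frame. The bed frame is on the floor beside the bench on its −y side. The gap between the bed frame and the bench is 30 mm.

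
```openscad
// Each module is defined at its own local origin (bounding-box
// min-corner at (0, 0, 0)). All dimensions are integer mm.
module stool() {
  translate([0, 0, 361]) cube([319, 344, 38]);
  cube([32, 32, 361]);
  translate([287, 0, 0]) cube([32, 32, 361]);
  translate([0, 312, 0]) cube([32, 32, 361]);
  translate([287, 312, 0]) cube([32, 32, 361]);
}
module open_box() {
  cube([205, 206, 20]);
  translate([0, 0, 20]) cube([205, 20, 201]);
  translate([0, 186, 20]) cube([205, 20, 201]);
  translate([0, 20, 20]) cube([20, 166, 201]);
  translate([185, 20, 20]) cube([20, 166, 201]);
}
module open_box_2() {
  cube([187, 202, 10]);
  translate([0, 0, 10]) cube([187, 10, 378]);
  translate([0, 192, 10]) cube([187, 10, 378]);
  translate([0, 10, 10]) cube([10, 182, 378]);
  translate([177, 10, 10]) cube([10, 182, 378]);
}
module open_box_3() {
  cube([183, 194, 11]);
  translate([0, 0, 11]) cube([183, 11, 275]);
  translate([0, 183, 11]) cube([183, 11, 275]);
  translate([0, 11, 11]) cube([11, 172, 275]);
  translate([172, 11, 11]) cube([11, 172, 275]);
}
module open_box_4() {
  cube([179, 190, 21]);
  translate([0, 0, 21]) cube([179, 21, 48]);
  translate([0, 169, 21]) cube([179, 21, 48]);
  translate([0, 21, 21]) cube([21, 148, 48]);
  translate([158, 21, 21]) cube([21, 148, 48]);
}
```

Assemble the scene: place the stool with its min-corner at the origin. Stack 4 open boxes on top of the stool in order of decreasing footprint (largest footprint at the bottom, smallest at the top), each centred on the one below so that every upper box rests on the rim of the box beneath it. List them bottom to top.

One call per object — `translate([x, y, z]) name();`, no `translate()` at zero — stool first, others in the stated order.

stool();
translate([57, 69, 399]) open_box();
translate([66, 71, 620]) open_box_2();
translate([68, 75, 1008]) open_box_3();
translate([70, 77, 1294]) open_box_4();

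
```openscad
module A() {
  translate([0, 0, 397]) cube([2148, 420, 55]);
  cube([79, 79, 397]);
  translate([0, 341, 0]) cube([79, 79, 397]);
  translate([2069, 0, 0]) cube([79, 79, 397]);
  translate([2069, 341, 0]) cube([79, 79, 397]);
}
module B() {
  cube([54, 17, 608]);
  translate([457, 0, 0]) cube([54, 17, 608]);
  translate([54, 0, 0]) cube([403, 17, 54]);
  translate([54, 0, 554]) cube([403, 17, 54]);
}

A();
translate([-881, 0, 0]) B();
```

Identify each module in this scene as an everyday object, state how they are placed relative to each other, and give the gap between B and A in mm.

The picture frame's nearest face is 370 mm from the bench's −x face.

A is a bench. B is a picture frame. The picture frame is on the floor beside the bench on its −x side. The gap between the picture frame and the bench is 370 mm.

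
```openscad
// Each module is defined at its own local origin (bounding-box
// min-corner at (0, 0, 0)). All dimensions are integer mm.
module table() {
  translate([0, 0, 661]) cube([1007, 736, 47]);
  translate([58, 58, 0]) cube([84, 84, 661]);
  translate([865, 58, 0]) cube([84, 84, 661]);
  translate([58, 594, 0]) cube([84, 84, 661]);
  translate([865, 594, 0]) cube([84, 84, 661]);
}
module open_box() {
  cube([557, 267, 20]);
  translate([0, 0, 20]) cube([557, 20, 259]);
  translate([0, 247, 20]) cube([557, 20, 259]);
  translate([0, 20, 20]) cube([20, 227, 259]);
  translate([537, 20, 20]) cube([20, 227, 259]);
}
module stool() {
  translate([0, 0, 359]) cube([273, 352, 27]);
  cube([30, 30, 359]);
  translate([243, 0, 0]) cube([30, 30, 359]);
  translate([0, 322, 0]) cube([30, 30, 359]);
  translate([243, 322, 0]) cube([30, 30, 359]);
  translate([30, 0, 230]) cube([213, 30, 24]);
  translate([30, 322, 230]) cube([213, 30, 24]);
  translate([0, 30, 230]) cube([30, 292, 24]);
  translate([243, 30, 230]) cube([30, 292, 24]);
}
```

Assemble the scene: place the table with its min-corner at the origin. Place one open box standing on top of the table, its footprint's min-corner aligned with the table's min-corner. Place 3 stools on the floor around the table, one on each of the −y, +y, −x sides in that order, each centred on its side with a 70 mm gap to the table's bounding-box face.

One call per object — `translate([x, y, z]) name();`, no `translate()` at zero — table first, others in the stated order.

table();
translate([0, 0, 708]) open_box();
translate([367, -422, 0]) stool();
translate([367, 806, 0]) stool();
translate([-343, 192, 0]) stool();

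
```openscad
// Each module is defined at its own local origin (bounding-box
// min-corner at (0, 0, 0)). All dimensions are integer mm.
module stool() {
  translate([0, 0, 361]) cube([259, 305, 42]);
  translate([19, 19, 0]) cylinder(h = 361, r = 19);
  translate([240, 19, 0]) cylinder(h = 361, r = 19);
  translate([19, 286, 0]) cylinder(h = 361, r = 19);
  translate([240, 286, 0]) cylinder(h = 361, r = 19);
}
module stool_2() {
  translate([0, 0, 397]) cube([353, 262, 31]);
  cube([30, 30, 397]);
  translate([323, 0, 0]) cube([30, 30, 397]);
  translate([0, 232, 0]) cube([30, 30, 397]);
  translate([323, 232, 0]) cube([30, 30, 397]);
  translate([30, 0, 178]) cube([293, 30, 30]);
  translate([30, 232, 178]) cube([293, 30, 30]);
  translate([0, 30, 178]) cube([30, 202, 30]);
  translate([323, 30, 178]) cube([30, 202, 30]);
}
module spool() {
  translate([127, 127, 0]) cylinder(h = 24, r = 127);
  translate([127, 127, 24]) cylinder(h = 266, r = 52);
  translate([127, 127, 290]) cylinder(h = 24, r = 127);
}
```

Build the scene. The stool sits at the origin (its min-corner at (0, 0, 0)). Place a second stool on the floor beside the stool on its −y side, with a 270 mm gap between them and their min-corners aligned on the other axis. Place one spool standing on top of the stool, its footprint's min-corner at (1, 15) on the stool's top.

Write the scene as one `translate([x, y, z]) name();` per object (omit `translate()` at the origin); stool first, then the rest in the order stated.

stool();
translate([0, -532, 0]) stool_2();
translate([1, 15, 403]) spool();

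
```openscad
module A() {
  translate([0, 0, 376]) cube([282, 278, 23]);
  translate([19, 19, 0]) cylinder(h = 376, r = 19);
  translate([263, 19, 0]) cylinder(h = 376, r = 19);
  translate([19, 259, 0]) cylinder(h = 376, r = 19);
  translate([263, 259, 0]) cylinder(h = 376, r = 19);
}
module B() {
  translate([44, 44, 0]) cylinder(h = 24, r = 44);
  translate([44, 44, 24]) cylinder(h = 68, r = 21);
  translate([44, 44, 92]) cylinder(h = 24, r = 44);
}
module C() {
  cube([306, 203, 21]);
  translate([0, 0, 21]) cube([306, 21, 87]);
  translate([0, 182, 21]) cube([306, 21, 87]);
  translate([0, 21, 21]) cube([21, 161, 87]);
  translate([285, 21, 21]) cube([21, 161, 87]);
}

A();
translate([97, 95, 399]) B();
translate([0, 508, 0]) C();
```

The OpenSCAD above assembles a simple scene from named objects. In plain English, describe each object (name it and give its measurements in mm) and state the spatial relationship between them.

A is a four-legged stool. The seat is a 282×278×23 mm slab whose top surface is at z = 399 mm; four round legs, each 38 mm in diameter, run from the floor (z = 0) to the underside of the seat, each leg's axis is inset half a diameter from the nearest pair of seat edges (so the leg's bounding box is flush with the corner).

B is a spool: two coaxial disc flanges of radius 44 mm and thickness 24 mm, joined by a core cylinder of radius 21 mm and height 68 mm. The lower flange rests on z = 0 and the three cylinders share a vertical axis.

C is an open-topped rectangular box: outside dimensions 306×203×108 mm, with a uniform wall and base thickness of 21 mm. The base is a full 306×203 slab on the floor; four walls sit on top of the base. The front and back walls (the −y and +y sides) span the full width; the two side walls fit between them.

The spool is on top of the stool, centred. The open box is on the floor beside the stool on its +y side.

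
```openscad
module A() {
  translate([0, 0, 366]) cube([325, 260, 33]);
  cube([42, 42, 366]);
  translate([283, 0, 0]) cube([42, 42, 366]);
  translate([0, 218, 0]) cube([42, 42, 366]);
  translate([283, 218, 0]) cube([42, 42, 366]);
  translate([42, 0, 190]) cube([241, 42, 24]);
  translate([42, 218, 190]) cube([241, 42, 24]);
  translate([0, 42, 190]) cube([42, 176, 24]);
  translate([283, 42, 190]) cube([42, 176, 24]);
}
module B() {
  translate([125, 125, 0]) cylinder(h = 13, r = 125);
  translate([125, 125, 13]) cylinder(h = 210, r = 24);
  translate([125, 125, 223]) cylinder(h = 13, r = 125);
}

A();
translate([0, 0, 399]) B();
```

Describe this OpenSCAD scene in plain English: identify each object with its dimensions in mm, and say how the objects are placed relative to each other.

A is a four-legged stool. The seat is 325×260 mm, 33 mm thick, top at z = 399 mm. It stands on four square legs, each 42×42 mm in cross-section, from z = 0 to the seat underside, each flush with a corner of the seat. Four stretchers, 42 mm wide and 24 mm tall, connect adjacent legs with their undersides at z = 190 mm, each running between the inner faces of the legs it joins and aligned with the legs' outer faces on the other axis.

B is a spool: two coaxial disc flanges of radius 125 mm and thickness 13 mm, joined by a core cylinder of radius 24 mm and height 210 mm. The lower flange rests on z = 0 and the three cylinders share a vertical axis.

The spool is on top of the stool.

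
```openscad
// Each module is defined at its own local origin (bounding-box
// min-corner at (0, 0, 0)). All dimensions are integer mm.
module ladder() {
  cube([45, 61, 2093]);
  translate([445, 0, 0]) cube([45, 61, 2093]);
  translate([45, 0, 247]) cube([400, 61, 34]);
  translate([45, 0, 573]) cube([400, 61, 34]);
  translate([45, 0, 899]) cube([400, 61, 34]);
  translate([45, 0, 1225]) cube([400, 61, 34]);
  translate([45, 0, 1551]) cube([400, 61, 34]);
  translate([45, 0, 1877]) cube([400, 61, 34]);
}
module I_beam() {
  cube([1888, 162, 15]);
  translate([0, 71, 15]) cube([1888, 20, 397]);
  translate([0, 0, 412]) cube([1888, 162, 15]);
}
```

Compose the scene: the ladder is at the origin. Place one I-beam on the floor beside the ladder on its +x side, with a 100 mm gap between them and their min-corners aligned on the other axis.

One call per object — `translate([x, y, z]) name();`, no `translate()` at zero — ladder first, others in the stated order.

ladder();
translate([590, 0, 0]) I_beam();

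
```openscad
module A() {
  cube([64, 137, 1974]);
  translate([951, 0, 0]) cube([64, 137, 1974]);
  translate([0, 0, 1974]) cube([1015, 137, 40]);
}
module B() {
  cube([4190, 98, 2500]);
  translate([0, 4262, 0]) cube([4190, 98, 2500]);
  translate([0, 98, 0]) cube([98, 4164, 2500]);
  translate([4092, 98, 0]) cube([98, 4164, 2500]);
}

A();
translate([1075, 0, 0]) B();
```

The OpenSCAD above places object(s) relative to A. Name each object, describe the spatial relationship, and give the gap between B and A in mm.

A is a door frame. B is a house frame. The house frame is on the floor beside the door frame on its +x side. The gap between the house frame and the door frame is 60 mm.

The house frame's nearest face is 60 mm from the door frame's +x face.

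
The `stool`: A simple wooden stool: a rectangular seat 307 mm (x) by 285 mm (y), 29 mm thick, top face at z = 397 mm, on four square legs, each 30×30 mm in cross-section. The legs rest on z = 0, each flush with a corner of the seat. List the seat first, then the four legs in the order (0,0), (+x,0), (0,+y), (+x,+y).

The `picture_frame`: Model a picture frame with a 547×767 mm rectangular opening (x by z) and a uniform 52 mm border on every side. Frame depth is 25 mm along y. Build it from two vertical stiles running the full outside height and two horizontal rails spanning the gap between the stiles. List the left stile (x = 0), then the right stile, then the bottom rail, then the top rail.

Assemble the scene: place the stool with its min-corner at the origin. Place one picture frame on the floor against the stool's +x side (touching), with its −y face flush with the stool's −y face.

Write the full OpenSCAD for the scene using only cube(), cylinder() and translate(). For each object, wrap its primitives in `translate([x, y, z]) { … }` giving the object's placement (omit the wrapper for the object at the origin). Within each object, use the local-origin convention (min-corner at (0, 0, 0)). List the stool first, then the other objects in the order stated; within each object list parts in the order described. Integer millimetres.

translate([0, 0, 368]) cube([307, 285, 29]);
cube([30, 30, 368]);
translate([277, 0, 0]) cube([30, 30, 368]);
translate([0, 255, 0]) cube([30, 30, 368]);
translate([277, 255, 0]) cube([30, 30, 368]);
translate([307, 0, 0]) {
  cube([52, 25, 871]);
  translate([599, 0, 0]) cube([52, 25, 871]);
  translate([52, 0, 0]) cube([547, 25, 52]);
  translate([52, 0, 819]) cube([547, 25, 52]);
}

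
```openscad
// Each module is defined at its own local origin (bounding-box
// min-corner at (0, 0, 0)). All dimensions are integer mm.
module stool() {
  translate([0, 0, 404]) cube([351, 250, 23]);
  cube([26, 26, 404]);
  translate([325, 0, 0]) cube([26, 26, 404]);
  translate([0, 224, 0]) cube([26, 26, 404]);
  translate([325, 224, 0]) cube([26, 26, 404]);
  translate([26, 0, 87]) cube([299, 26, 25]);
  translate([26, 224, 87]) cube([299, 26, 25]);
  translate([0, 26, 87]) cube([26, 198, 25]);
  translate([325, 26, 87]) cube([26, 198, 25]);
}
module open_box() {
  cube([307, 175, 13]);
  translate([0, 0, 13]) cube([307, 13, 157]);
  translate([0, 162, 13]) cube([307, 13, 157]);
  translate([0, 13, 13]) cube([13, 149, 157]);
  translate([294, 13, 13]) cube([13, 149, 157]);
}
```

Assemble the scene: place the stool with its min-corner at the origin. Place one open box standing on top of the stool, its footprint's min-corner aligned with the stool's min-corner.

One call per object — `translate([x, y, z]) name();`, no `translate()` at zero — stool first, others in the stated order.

stool();
translate([0, 0, 427]) open_box();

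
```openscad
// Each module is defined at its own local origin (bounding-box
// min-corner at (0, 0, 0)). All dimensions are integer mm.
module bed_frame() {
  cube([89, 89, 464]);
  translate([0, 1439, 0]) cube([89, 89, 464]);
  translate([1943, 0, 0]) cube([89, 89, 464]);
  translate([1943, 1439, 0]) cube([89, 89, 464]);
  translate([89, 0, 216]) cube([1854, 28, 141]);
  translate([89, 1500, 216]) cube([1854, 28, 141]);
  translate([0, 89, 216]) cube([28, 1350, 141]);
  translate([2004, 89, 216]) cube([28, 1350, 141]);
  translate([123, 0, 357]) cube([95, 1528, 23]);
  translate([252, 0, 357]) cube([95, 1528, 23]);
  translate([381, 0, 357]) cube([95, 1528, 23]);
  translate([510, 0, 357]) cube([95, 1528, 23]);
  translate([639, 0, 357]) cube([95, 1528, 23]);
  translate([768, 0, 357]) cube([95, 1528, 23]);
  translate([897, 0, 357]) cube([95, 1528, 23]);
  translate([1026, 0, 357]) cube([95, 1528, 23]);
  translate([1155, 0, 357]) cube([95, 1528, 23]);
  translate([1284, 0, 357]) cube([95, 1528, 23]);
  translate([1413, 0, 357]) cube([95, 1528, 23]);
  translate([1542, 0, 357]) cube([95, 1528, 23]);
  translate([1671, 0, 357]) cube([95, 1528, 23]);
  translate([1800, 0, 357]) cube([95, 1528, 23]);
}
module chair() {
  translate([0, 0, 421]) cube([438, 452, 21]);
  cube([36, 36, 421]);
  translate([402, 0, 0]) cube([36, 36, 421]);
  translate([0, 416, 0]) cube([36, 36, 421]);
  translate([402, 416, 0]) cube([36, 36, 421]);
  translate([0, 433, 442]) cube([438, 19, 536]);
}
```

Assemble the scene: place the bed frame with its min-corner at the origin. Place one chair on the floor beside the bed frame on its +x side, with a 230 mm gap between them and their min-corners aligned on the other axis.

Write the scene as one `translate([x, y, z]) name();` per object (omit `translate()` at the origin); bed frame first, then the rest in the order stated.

bed_frame();
translate([2262, 0, 0]) chair();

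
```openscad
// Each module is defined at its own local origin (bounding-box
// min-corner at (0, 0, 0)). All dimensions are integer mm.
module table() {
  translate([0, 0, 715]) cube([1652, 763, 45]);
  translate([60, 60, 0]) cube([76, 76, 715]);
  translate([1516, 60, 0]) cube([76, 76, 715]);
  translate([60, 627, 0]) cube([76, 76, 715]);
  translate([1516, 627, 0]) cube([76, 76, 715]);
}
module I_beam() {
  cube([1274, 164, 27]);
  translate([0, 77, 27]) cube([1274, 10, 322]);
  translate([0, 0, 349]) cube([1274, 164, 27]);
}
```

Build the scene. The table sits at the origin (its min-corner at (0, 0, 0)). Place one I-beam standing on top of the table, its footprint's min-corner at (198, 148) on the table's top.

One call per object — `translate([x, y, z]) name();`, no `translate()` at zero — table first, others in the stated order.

table();
translate([198, 148, 760]) I_beam();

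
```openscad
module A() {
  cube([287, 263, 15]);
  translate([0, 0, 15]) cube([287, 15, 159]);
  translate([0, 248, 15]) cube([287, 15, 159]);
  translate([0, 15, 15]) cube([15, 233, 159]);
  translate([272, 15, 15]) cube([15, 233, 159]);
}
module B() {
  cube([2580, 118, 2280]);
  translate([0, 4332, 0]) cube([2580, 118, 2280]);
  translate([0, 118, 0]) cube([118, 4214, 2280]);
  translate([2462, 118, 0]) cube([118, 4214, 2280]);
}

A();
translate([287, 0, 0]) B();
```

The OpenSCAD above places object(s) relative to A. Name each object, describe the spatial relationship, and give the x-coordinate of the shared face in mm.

The open box's +x face and the house frame's −x face are both at x = 287 mm.

A is an open box. B is a house frame. The house frame is against the open box's +x side, with their −y faces flush. The x-coordinate of the shared face is 287 mm.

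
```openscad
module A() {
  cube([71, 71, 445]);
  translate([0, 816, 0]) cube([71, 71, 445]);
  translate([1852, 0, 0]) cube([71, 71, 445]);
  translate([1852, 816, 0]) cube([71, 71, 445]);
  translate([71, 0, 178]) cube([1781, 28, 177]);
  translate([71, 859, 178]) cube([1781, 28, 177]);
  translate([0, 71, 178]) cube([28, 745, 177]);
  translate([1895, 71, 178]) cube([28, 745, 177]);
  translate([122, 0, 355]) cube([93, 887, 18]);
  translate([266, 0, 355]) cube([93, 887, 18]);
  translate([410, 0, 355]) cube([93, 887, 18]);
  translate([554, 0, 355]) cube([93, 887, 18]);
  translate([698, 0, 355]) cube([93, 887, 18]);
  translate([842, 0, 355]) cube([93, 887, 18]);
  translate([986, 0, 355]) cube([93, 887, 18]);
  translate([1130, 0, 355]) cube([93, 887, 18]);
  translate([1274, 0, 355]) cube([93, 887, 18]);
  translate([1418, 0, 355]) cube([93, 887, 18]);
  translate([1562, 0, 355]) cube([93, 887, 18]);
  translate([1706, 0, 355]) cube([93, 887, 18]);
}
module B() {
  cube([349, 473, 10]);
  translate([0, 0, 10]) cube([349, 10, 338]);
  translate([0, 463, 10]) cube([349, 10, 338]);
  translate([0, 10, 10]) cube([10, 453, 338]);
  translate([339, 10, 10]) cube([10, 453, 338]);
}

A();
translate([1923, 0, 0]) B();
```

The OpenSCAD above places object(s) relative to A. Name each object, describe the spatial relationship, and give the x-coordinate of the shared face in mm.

The bed frame's +x face and the open box's −x face are both at x = 1923 mm.

A is a bed frame. B is an open box. The open box is against the bed frame's +x side, with their −y faces flush. The x-coordinate of the shared face is 1923 mm.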